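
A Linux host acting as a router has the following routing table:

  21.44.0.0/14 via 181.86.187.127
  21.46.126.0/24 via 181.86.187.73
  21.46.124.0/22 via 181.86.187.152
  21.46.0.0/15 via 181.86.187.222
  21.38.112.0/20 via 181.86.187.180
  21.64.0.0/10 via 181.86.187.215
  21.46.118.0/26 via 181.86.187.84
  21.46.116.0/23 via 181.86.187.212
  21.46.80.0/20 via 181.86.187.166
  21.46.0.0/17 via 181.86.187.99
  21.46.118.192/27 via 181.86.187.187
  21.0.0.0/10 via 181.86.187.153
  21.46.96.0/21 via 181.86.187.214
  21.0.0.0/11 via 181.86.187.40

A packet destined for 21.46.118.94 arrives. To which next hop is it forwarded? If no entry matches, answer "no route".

Routes whose prefix contains 21.46.118.94:
  21.0.0.0/10 (21.0.0.0 - 21.63.255.255) -> 181.86.187.153
  21.44.0.0/14 (21.44.0.0 - 21.47.255.255) -> 181.86.187.127
  21.46.0.0/15 (21.46.0.0 - 21.47.255.255) -> 181.86.187.222
  21.46.0.0/17 (21.46.0.0 - 21.46.127.255) -> 181.86.187.99
More-specific entries that do NOT match:
  21.46.118.192/27 (21.46.118.192 - 21.46.118.223) does not contain 21.46.118.94
  21.46.118.0/26 (21.46.118.0 - 21.46.118.63) does not contain 21.46.118.94
  21.46.126.0/24 (21.46.126.0 - 21.46.126.255) does not contain 21.46.118.94
  21.46.116.0/23 (21.46.116.0 - 21.46.117.255) does not contain 21.46.118.94
  21.46.124.0/22 (21.46.124.0 - 21.46.127.255) does not contain 21.46.118.94
  21.46.96.0/21 (21.46.96.0 - 21.46.103.255) does not contain 21.46.118.94
  21.38.112.0/20 (21.38.112.0 - 21.38.127.255) does not contain 21.46.118.94
  21.46.80.0/20 (21.46.80.0 - 21.46.95.255) does not contain 21.46.118.94
Longest matching prefix is /17 -> next hop 181.86.187.99.

181.86.187.99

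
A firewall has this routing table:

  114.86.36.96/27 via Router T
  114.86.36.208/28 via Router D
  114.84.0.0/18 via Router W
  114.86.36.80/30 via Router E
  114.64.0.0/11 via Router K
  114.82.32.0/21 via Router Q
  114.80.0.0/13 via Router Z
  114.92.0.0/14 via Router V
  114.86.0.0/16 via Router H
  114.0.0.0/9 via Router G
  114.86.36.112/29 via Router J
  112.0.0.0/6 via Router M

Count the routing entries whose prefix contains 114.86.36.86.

5

Prefixes containing 114.86.36.86:
  112.0.0.0/6 (112.0.0.0 - 115.255.255.255)
  114.0.0.0/9 (114.0.0.0 - 114.127.255.255)
  114.64.0.0/11 (114.64.0.0 - 114.95.255.255)
  114.80.0.0/13 (114.80.0.0 - 114.87.255.255)
  114.86.0.0/16 (114.86.0.0 - 114.86.255.255)
Total matching entries: 5.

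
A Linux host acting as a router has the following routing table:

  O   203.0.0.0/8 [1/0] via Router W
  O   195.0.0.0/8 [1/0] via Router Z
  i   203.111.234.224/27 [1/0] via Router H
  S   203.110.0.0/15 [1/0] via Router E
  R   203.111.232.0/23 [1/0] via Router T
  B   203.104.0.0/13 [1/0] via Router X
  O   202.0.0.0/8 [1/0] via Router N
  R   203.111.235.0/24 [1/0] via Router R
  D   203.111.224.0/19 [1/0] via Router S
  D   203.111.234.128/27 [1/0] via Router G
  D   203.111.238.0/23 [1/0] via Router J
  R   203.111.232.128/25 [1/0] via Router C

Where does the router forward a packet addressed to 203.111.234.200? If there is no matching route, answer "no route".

Routes whose prefix contains 203.111.234.200:
  203.0.0.0/8 (203.0.0.0 - 203.255.255.255) -> Router W
  203.104.0.0/13 (203.104.0.0 - 203.111.255.255) -> Router X
  203.110.0.0/15 (203.110.0.0 - 203.111.255.255) -> Router E
  203.111.224.0/19 (203.111.224.0 - 203.111.255.255) -> Router S
More-specific entries that do NOT match:
  203.111.234.224/27 (203.111.234.224 - 203.111.234.255) does not contain 203.111.234.200
  203.111.234.128/27 (203.111.234.128 - 203.111.234.159) does not contain 203.111.234.200
  203.111.232.128/25 (203.111.232.128 - 203.111.232.255) does not contain 203.111.234.200
  203.111.235.0/24 (203.111.235.0 - 203.111.235.255) does not contain 203.111.234.200
  203.111.232.0/23 (203.111.232.0 - 203.111.233.255) does not contain 203.111.234.200
  203.111.238.0/23 (203.111.238.0 - 203.111.239.255) does not contain 203.111.234.200
Longest matching prefix is /19 -> next hop Router S.

Router S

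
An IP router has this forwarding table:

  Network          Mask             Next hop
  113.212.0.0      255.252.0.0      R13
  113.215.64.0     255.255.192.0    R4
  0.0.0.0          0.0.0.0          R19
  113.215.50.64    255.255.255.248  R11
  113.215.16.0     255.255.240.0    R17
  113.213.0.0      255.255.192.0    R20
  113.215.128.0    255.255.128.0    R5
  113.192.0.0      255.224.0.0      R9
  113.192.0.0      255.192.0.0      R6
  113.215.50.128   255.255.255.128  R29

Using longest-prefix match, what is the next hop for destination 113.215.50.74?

Routes whose prefix contains 113.215.50.74:
  0.0.0.0/0 (default, matches everything) -> R19
  113.192.0.0/10 (113.192.0.0 - 113.255.255.255) -> R6
  113.192.0.0/11 (113.192.0.0 - 113.223.255.255) -> R9
  113.212.0.0/14 (113.212.0.0 - 113.215.255.255) -> R13
More-specific entries that do NOT match:
  113.215.50.64/29 (113.215.50.64 - 113.215.50.71) does not contain 113.215.50.74
  113.215.50.128/25 (113.215.50.128 - 113.215.50.255) does not contain 113.215.50.74
  113.215.16.0/20 (113.215.16.0 - 113.215.31.255) does not contain 113.215.50.74
  113.215.64.0/18 (113.215.64.0 - 113.215.127.255) does not contain 113.215.50.74
  113.213.0.0/18 (113.213.0.0 - 113.213.63.255) does not contain 113.215.50.74
  113.215.128.0/17 (113.215.128.0 - 113.215.255.255) does not contain 113.215.50.74
Longest matching prefix is /14 -> next hop R13.

R13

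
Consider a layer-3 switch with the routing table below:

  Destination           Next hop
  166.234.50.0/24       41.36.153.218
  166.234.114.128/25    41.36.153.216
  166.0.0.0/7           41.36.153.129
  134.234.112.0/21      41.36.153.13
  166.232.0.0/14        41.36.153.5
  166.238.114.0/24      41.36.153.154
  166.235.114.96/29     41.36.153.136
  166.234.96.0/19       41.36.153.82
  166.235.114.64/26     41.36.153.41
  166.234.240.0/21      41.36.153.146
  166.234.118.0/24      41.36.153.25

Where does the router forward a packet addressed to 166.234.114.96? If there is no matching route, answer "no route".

41.36.153.82

Routes whose prefix contains 166.234.114.96:
  166.0.0.0/7 (166.0.0.0 - 167.255.255.255) -> 41.36.153.129
  166.232.0.0/14 (166.232.0.0 - 166.235.255.255) -> 41.36.153.5
  166.234.96.0/19 (166.234.96.0 - 166.234.127.255) -> 41.36.153.82
More-specific entries that do NOT match:
  166.235.114.96/29 (166.235.114.96 - 166.235.114.103) does not contain 166.234.114.96
  166.235.114.64/26 (166.235.114.64 - 166.235.114.127) does not contain 166.234.114.96
  166.234.114.128/25 (166.234.114.128 - 166.234.114.255) does not contain 166.234.114.96
  166.234.50.0/24 (166.234.50.0 - 166.234.50.255) does not contain 166.234.114.96
  166.238.114.0/24 (166.238.114.0 - 166.238.114.255) does not contain 166.234.114.96
  166.234.118.0/24 (166.234.118.0 - 166.234.118.255) does not contain 166.234.114.96
  134.234.112.0/21 (134.234.112.0 - 134.234.119.255) does not contain 166.234.114.96
  166.234.240.0/21 (166.234.240.0 - 166.234.247.255) does not contain 166.234.114.96
Longest matching prefix is /19 -> next hop 41.36.153.82.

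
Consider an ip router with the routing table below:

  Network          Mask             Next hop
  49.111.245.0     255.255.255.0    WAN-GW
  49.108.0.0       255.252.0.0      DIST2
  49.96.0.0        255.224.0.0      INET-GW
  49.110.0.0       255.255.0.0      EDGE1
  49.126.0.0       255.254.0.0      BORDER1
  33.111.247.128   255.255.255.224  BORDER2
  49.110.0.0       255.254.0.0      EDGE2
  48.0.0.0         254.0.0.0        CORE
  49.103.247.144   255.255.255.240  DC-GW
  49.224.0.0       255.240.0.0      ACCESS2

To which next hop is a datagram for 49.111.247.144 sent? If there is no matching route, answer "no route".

Routes whose prefix contains 49.111.247.144:
  48.0.0.0/7 (48.0.0.0 - 49.255.255.255) -> CORE
  49.96.0.0/11 (49.96.0.0 - 49.127.255.255) -> INET-GW
  49.108.0.0/14 (49.108.0.0 - 49.111.255.255) -> DIST2
  49.110.0.0/15 (49.110.0.0 - 49.111.255.255) -> EDGE2
More-specific entries that do NOT match:
  49.103.247.144/28 (49.103.247.144 - 49.103.247.159) does not contain 49.111.247.144
  33.111.247.128/27 (33.111.247.128 - 33.111.247.159) does not contain 49.111.247.144
  49.111.245.0/24 (49.111.245.0 - 49.111.245.255) does not contain 49.111.247.144
  49.110.0.0/16 (49.110.0.0 - 49.110.255.255) does not contain 49.111.247.144
Longest matching prefix is /15 -> next hop EDGE2.

EDGE2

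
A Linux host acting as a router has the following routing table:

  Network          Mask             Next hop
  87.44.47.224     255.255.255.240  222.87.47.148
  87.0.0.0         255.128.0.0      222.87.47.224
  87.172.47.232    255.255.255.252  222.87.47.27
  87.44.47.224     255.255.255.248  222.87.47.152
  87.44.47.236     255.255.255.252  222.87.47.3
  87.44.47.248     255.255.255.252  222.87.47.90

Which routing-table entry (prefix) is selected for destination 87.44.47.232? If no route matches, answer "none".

Entries matching 87.44.47.232:
  87.0.0.0/9 (87.0.0.0 - 87.127.255.255)
  87.44.47.224/28 (87.44.47.224 - 87.44.47.239)
Most specific is 87.44.47.224/28.

87.44.47.224/28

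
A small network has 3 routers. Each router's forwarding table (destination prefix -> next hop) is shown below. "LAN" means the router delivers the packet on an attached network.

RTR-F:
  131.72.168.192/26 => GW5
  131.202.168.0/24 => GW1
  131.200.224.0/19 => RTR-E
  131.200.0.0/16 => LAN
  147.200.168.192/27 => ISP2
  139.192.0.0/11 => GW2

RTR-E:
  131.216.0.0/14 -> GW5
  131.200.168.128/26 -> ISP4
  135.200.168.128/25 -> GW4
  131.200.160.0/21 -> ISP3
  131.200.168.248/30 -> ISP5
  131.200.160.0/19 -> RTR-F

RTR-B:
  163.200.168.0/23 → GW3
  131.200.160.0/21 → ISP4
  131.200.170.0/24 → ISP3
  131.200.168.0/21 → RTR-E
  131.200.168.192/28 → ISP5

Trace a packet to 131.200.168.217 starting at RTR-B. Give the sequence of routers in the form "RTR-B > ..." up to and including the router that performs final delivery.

RTR-B > RTR-E > RTR-F

At RTR-B: longest match for 131.200.168.217 is 131.200.168.0/21 -> RTR-E
At RTR-E: longest match for 131.200.168.217 is 131.200.160.0/19 -> RTR-F
At RTR-F: longest match for 131.200.168.217 is 131.200.0.0/16 -> LAN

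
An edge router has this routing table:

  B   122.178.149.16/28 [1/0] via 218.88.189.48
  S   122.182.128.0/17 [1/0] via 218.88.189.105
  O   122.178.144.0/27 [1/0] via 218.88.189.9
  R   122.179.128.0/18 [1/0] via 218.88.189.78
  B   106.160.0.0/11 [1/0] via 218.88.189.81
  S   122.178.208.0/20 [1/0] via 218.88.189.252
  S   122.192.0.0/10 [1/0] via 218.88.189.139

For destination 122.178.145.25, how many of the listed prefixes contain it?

No listed prefix contains 122.178.145.25.
Total matching entries: 0.

0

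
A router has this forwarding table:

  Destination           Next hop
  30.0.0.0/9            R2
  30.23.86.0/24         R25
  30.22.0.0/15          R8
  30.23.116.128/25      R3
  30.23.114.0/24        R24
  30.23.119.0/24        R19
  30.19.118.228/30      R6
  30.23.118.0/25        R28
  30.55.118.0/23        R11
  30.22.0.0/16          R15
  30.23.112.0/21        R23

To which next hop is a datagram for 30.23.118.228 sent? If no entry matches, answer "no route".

R23

Routes whose prefix contains 30.23.118.228:
  30.0.0.0/9 (30.0.0.0 - 30.127.255.255) -> R2
  30.22.0.0/15 (30.22.0.0 - 30.23.255.255) -> R8
  30.23.112.0/21 (30.23.112.0 - 30.23.119.255) -> R23
More-specific entries that do NOT match:
  30.19.118.228/30 (30.19.118.228 - 30.19.118.231) does not contain 30.23.118.228
  30.23.116.128/25 (30.23.116.128 - 30.23.116.255) does not contain 30.23.118.228
  30.23.118.0/25 (30.23.118.0 - 30.23.118.127) does not contain 30.23.118.228
  30.23.86.0/24 (30.23.86.0 - 30.23.86.255) does not contain 30.23.118.228
  30.23.114.0/24 (30.23.114.0 - 30.23.114.255) does not contain 30.23.118.228
  30.23.119.0/24 (30.23.119.0 - 30.23.119.255) does not contain 30.23.118.228
  30.55.118.0/23 (30.55.118.0 - 30.55.119.255) does not contain 30.23.118.228
Longest matching prefix is /21 -> next hop R23.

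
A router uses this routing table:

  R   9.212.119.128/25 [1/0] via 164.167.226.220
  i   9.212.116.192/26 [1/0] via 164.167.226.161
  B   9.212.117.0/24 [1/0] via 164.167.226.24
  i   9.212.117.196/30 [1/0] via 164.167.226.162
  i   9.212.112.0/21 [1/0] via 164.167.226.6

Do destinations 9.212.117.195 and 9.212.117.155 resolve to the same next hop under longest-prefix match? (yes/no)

9.212.117.195: longest match 9.212.117.0/24 -> 164.167.226.24
9.212.117.155: longest match 9.212.117.0/24 -> 164.167.226.24

yes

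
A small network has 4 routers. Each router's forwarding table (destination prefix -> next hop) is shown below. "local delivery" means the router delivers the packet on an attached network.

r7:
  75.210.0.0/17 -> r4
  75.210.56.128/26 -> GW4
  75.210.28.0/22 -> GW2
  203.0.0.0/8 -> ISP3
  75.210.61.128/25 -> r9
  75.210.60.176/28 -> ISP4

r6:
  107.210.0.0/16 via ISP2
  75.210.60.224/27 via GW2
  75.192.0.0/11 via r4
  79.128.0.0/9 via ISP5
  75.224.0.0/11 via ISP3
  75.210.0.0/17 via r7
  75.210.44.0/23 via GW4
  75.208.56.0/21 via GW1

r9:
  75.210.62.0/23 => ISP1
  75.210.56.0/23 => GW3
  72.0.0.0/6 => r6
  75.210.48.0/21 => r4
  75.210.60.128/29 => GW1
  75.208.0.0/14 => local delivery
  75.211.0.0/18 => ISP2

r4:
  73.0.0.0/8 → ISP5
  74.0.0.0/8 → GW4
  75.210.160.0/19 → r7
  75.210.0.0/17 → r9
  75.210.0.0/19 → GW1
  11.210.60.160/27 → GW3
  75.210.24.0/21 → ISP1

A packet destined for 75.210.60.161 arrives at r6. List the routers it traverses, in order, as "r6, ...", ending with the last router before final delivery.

r6, r7, r4, r9

At r6: longest match for 75.210.60.161 is 75.210.0.0/17 -> r7
At r7: longest match for 75.210.60.161 is 75.210.0.0/17 -> r4
At r4: longest match for 75.210.60.161 is 75.210.0.0/17 -> r9
At r9: longest match for 75.210.60.161 is 75.208.0.0/14 -> local delivery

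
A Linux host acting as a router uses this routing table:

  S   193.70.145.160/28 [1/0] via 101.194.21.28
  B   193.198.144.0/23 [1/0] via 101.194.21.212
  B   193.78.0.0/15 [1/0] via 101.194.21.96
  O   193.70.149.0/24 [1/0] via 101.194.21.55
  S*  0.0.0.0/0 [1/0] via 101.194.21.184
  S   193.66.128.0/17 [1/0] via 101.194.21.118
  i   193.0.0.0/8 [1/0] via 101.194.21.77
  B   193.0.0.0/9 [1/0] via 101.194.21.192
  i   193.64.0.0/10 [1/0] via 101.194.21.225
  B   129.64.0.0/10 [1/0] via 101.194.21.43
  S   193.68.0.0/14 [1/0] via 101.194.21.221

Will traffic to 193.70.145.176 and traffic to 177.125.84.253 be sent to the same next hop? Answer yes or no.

no

193.70.145.176: longest match 193.68.0.0/14 -> 101.194.21.221
177.125.84.253: longest match 0.0.0.0/0 -> 101.194.21.184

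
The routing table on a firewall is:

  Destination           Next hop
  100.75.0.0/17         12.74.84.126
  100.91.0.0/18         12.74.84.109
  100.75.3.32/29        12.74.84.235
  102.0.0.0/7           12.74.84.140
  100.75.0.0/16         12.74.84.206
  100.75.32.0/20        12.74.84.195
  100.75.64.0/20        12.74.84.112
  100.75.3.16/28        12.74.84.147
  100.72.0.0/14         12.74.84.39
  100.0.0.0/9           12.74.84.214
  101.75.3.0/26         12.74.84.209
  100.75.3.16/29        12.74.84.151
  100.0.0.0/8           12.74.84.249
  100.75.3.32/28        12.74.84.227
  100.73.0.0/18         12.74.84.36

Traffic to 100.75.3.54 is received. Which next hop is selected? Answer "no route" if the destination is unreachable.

Routes whose prefix contains 100.75.3.54:
  100.0.0.0/8 (100.0.0.0 - 100.255.255.255) -> 12.74.84.249
  100.0.0.0/9 (100.0.0.0 - 100.127.255.255) -> 12.74.84.214
  100.72.0.0/14 (100.72.0.0 - 100.75.255.255) -> 12.74.84.39
  100.75.0.0/16 (100.75.0.0 - 100.75.255.255) -> 12.74.84.206
  100.75.0.0/17 (100.75.0.0 - 100.75.127.255) -> 12.74.84.126
More-specific entries that do NOT match:
  100.75.3.32/29 (100.75.3.32 - 100.75.3.39) does not contain 100.75.3.54
  100.75.3.16/29 (100.75.3.16 - 100.75.3.23) does not contain 100.75.3.54
  100.75.3.16/28 (100.75.3.16 - 100.75.3.31) does not contain 100.75.3.54
  100.75.3.32/28 (100.75.3.32 - 100.75.3.47) does not contain 100.75.3.54
  101.75.3.0/26 (101.75.3.0 - 101.75.3.63) does not contain 100.75.3.54
  100.75.32.0/20 (100.75.32.0 - 100.75.47.255) does not contain 100.75.3.54
  100.75.64.0/20 (100.75.64.0 - 100.75.79.255) does not contain 100.75.3.54
  100.91.0.0/18 (100.91.0.0 - 100.91.63.255) does not contain 100.75.3.54
  100.73.0.0/18 (100.73.0.0 - 100.73.63.255) does not contain 100.75.3.54
Longest matching prefix is /17 -> next hop 12.74.84.126.

12.74.84.126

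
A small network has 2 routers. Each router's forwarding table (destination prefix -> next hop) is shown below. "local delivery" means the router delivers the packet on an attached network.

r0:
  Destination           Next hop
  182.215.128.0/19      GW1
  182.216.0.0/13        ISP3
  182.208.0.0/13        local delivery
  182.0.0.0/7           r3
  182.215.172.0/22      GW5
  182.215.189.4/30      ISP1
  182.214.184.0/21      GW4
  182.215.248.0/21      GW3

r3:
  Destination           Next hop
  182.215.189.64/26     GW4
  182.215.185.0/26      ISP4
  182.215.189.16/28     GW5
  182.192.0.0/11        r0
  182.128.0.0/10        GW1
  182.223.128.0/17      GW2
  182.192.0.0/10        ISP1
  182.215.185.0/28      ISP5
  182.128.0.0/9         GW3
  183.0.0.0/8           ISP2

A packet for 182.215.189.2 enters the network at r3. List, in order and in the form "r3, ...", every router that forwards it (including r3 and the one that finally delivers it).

At r3: longest match for 182.215.189.2 is 182.192.0.0/11 -> r0
At r0: longest match for 182.215.189.2 is 182.208.0.0/13 -> local delivery

r3, r0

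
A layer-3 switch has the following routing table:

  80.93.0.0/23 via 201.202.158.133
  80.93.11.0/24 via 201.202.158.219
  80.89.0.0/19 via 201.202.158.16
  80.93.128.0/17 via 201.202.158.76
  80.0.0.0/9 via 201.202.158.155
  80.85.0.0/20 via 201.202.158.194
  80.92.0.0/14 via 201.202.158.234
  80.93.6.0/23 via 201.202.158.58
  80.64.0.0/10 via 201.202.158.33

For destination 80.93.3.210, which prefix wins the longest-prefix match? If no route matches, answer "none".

80.92.0.0/14

Entries matching 80.93.3.210:
  80.0.0.0/9 (80.0.0.0 - 80.127.255.255)
  80.64.0.0/10 (80.64.0.0 - 80.127.255.255)
  80.92.0.0/14 (80.92.0.0 - 80.95.255.255)
Most specific is 80.92.0.0/14.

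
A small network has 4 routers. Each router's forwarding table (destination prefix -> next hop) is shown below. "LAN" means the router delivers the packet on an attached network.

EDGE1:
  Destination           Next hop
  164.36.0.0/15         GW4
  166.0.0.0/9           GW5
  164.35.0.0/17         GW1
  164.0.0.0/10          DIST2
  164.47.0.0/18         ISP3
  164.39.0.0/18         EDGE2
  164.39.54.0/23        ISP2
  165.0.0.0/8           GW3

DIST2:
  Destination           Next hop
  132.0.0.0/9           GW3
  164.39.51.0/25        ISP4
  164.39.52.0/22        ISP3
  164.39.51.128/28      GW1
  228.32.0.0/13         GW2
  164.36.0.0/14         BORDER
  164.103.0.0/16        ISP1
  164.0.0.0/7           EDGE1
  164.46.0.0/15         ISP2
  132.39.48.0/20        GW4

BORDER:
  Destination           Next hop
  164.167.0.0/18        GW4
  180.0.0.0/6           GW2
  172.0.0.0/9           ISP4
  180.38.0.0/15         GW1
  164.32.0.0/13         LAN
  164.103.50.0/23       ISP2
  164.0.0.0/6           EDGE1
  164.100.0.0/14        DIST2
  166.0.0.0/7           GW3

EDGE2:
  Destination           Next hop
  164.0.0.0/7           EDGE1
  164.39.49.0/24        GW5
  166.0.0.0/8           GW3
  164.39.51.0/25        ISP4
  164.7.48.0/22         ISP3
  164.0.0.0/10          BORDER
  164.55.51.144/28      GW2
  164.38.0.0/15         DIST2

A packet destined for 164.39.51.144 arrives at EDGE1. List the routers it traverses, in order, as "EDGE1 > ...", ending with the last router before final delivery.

EDGE1 > EDGE2 > DIST2 > BORDER

At EDGE1: longest match for 164.39.51.144 is 164.39.0.0/18 -> EDGE2
At EDGE2: longest match for 164.39.51.144 is 164.38.0.0/15 -> DIST2
At DIST2: longest match for 164.39.51.144 is 164.36.0.0/14 -> BORDER
At BORDER: longest match for 164.39.51.144 is 164.32.0.0/13 -> LAN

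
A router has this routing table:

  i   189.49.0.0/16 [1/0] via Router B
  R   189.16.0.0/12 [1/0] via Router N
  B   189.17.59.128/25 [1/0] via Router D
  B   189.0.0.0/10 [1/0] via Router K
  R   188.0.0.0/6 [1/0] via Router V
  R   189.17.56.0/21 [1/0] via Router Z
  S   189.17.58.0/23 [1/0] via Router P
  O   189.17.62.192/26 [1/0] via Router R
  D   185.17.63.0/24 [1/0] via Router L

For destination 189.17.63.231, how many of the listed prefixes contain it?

Prefixes containing 189.17.63.231:
  188.0.0.0/6 (188.0.0.0 - 191.255.255.255)
  189.0.0.0/10 (189.0.0.0 - 189.63.255.255)
  189.16.0.0/12 (189.16.0.0 - 189.31.255.255)
  189.17.56.0/21 (189.17.56.0 - 189.17.63.255)
Total matching entries: 4.

4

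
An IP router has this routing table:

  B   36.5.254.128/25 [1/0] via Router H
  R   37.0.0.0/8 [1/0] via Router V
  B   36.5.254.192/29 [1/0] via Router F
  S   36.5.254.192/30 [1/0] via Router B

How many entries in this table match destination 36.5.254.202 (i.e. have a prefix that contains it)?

1

Prefixes containing 36.5.254.202:
  36.5.254.128/25 (36.5.254.128 - 36.5.254.255)
Total matching entries: 1.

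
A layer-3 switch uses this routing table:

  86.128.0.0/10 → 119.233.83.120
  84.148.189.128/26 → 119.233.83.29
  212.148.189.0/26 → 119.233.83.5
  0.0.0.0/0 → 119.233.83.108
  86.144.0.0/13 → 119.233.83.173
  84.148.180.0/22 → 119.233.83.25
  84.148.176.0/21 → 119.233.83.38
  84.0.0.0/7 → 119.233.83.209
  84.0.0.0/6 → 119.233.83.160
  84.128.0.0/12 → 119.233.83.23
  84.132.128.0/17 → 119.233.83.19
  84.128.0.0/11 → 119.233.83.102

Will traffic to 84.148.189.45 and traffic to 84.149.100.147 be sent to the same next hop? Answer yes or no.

yes

84.148.189.45: longest match 84.128.0.0/11 -> 119.233.83.102
84.149.100.147: longest match 84.128.0.0/11 -> 119.233.83.102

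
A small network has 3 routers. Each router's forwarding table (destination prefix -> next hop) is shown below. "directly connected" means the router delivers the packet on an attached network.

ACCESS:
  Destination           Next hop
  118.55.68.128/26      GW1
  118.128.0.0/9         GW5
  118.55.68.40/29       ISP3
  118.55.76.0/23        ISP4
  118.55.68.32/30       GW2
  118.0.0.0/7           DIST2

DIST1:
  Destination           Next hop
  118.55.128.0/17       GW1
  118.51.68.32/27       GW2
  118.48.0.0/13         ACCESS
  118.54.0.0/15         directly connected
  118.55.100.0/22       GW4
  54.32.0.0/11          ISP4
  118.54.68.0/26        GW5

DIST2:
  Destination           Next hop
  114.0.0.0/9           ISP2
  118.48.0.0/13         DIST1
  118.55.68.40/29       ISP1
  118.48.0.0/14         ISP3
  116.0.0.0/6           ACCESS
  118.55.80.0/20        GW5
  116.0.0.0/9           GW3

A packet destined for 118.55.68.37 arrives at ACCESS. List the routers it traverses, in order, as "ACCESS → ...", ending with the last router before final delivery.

At ACCESS: longest match for 118.55.68.37 is 118.0.0.0/7 -> DIST2
At DIST2: longest match for 118.55.68.37 is 118.48.0.0/13 -> DIST1
At DIST1: longest match for 118.55.68.37 is 118.54.0.0/15 -> directly connected

ACCESS → DIST2 → DIST1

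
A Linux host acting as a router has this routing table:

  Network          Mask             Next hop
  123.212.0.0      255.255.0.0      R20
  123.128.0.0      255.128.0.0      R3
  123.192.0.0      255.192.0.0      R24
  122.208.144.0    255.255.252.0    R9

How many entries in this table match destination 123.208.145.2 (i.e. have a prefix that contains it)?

Prefixes containing 123.208.145.2:
  123.128.0.0/9 (123.128.0.0 - 123.255.255.255)
  123.192.0.0/10 (123.192.0.0 - 123.255.255.255)
Total matching entries: 2.

2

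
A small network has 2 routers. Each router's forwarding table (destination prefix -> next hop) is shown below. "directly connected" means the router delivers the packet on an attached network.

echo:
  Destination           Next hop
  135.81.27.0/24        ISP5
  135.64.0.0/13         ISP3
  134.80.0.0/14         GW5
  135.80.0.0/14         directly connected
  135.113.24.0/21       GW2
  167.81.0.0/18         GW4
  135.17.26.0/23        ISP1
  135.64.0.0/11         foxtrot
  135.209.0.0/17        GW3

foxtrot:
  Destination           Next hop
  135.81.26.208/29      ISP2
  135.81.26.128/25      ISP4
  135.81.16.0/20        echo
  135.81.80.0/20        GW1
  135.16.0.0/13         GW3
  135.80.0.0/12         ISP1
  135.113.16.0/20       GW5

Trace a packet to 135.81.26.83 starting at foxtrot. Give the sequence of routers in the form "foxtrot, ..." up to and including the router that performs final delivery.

foxtrot, echo

At foxtrot: longest match for 135.81.26.83 is 135.81.16.0/20 -> echo
At echo: longest match for 135.81.26.83 is 135.80.0.0/14 -> directly connected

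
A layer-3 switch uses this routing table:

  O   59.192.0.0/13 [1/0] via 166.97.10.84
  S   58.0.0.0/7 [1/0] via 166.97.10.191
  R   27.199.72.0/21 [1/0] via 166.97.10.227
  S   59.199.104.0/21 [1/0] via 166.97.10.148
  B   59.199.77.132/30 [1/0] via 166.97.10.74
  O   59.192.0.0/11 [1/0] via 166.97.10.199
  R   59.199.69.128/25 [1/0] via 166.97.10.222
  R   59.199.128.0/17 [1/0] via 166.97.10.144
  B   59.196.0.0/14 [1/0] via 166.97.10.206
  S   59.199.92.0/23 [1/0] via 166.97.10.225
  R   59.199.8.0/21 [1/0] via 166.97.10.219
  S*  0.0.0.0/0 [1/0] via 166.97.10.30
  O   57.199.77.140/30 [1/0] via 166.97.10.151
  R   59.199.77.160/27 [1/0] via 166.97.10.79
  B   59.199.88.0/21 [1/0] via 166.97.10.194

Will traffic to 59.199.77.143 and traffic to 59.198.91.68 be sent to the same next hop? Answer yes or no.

59.199.77.143: longest match 59.196.0.0/14 -> 166.97.10.206
59.198.91.68: longest match 59.196.0.0/14 -> 166.97.10.206

yes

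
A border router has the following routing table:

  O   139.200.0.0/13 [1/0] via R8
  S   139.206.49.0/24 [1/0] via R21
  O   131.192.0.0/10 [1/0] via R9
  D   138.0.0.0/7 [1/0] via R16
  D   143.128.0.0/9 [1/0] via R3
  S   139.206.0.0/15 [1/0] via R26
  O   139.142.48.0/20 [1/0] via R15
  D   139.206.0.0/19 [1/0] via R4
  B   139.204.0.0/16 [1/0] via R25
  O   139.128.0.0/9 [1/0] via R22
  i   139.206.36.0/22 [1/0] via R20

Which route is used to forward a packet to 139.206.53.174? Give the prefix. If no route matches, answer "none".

139.206.0.0/15

Entries matching 139.206.53.174:
  138.0.0.0/7 (138.0.0.0 - 139.255.255.255)
  139.128.0.0/9 (139.128.0.0 - 139.255.255.255)
  139.200.0.0/13 (139.200.0.0 - 139.207.255.255)
  139.206.0.0/15 (139.206.0.0 - 139.207.255.255)
Most specific is 139.206.0.0/15.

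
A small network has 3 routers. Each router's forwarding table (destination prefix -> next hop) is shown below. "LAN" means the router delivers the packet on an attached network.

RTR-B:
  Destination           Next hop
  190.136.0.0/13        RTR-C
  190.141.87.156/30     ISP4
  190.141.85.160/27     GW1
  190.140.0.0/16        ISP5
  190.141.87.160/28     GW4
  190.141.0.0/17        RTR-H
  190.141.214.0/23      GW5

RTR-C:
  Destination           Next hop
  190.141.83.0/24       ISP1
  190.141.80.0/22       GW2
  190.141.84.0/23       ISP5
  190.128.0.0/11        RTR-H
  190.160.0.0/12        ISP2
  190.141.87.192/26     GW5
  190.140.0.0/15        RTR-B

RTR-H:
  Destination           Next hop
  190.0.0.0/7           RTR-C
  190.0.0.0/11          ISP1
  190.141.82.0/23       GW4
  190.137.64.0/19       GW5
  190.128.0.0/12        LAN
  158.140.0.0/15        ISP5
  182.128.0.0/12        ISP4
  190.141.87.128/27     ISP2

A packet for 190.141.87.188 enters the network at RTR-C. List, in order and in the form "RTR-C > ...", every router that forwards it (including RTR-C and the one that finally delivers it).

At RTR-C: longest match for 190.141.87.188 is 190.140.0.0/15 -> RTR-B
At RTR-B: longest match for 190.141.87.188 is 190.141.0.0/17 -> RTR-H
At RTR-H: longest match for 190.141.87.188 is 190.128.0.0/12 -> LAN

RTR-C > RTR-B > RTR-H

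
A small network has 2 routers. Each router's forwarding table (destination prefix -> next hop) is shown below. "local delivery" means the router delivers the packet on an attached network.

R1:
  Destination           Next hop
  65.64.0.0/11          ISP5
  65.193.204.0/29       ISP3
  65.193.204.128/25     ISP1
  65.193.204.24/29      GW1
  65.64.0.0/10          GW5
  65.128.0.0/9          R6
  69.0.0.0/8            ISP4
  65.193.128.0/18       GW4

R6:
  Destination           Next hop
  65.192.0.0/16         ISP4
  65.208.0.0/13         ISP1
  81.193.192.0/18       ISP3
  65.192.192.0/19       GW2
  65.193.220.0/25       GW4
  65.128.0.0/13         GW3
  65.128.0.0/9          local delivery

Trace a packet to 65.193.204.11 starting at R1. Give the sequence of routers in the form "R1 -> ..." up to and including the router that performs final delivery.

R1 -> R6

At R1: longest match for 65.193.204.11 is 65.128.0.0/9 -> R6
At R6: longest match for 65.193.204.11 is 65.128.0.0/9 -> local delivery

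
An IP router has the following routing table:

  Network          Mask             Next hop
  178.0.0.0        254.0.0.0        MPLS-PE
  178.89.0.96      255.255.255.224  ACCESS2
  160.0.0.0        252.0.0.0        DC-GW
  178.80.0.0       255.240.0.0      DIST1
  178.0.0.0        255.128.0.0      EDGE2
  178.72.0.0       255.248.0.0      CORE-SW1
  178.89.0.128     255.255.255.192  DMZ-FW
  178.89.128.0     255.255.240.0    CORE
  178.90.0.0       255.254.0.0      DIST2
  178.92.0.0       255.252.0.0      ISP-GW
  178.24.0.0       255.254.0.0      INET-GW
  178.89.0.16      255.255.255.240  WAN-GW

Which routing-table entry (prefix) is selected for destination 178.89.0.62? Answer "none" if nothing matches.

Entries matching 178.89.0.62:
  178.0.0.0/7 (178.0.0.0 - 179.255.255.255)
  178.0.0.0/9 (178.0.0.0 - 178.127.255.255)
  178.80.0.0/12 (178.80.0.0 - 178.95.255.255)
Most specific is 178.80.0.0/12.

178.80.0.0/12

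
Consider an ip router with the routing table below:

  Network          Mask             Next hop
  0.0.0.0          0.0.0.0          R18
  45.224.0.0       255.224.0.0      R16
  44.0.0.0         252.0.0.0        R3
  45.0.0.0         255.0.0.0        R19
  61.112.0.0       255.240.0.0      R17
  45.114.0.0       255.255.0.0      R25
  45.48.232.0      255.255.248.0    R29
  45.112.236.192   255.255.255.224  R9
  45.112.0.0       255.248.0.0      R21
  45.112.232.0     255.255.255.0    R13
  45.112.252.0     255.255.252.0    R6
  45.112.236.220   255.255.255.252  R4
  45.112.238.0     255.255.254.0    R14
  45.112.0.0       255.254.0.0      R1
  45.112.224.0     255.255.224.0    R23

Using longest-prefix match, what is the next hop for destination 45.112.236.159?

R23

Routes whose prefix contains 45.112.236.159:
  0.0.0.0/0 (default, matches everything) -> R18
  44.0.0.0/6 (44.0.0.0 - 47.255.255.255) -> R3
  45.0.0.0/8 (45.0.0.0 - 45.255.255.255) -> R19
  45.112.0.0/13 (45.112.0.0 - 45.119.255.255) -> R21
  45.112.0.0/15 (45.112.0.0 - 45.113.255.255) -> R1
  45.112.224.0/19 (45.112.224.0 - 45.112.255.255) -> R23
More-specific entries that do NOT match:
  45.112.236.220/30 (45.112.236.220 - 45.112.236.223) does not contain 45.112.236.159
  45.112.236.192/27 (45.112.236.192 - 45.112.236.223) does not contain 45.112.236.159
  45.112.232.0/24 (45.112.232.0 - 45.112.232.255) does not contain 45.112.236.159
  45.112.238.0/23 (45.112.238.0 - 45.112.239.255) does not contain 45.112.236.159
  45.112.252.0/22 (45.112.252.0 - 45.112.255.255) does not contain 45.112.236.159
  45.48.232.0/21 (45.48.232.0 - 45.48.239.255) does not contain 45.112.236.159
Longest matching prefix is /19 -> next hop R23.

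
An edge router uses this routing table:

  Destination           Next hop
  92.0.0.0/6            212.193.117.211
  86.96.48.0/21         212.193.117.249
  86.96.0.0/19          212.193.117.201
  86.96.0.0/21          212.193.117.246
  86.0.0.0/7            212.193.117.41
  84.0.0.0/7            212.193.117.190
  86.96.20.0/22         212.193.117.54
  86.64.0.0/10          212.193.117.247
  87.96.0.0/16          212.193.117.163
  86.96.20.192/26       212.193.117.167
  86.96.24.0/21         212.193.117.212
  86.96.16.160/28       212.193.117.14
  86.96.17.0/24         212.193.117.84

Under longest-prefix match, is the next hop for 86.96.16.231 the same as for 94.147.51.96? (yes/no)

no

86.96.16.231: longest match 86.96.0.0/19 -> 212.193.117.201
94.147.51.96: longest match 92.0.0.0/6 -> 212.193.117.211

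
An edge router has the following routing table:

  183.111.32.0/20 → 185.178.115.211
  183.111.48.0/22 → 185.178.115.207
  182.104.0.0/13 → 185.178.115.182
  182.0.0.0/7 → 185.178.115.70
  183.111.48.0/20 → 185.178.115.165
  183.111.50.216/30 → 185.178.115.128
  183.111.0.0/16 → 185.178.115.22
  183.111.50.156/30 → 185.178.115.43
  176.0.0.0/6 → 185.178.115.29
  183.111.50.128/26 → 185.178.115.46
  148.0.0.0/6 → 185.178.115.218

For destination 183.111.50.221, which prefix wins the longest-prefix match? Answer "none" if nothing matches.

Entries matching 183.111.50.221:
  182.0.0.0/7 (182.0.0.0 - 183.255.255.255)
  183.111.0.0/16 (183.111.0.0 - 183.111.255.255)
  183.111.48.0/20 (183.111.48.0 - 183.111.63.255)
  183.111.48.0/22 (183.111.48.0 - 183.111.51.255)
Most specific is 183.111.48.0/22.

183.111.48.0/22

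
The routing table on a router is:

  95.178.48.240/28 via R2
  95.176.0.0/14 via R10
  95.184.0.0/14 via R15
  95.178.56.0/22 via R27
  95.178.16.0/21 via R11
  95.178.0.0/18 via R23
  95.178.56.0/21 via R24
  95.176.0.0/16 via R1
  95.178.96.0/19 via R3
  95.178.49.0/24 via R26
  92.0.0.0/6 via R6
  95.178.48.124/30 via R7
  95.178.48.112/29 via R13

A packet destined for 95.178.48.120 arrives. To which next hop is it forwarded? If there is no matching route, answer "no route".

R23

Routes whose prefix contains 95.178.48.120:
  92.0.0.0/6 (92.0.0.0 - 95.255.255.255) -> R6
  95.176.0.0/14 (95.176.0.0 - 95.179.255.255) -> R10
  95.178.0.0/18 (95.178.0.0 - 95.178.63.255) -> R23
More-specific entries that do NOT match:
  95.178.48.124/30 (95.178.48.124 - 95.178.48.127) does not contain 95.178.48.120
  95.178.48.112/29 (95.178.48.112 - 95.178.48.119) does not contain 95.178.48.120
  95.178.48.240/28 (95.178.48.240 - 95.178.48.255) does not contain 95.178.48.120
  95.178.49.0/24 (95.178.49.0 - 95.178.49.255) does not contain 95.178.48.120
  95.178.56.0/22 (95.178.56.0 - 95.178.59.255) does not contain 95.178.48.120
  95.178.16.0/21 (95.178.16.0 - 95.178.23.255) does not contain 95.178.48.120
  95.178.56.0/21 (95.178.56.0 - 95.178.63.255) does not contain 95.178.48.120
  95.178.96.0/19 (95.178.96.0 - 95.178.127.255) does not contain 95.178.48.120
Longest matching prefix is /18 -> next hop R23.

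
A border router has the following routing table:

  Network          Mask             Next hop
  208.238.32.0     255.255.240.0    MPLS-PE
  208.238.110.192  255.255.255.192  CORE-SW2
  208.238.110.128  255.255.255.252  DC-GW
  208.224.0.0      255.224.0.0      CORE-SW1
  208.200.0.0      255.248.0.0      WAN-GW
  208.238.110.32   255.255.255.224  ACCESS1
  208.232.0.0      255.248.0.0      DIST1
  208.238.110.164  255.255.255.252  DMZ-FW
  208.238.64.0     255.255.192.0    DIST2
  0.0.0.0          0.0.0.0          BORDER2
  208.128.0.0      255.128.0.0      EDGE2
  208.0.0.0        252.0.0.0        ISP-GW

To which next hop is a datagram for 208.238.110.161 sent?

DIST2

Routes whose prefix contains 208.238.110.161:
  0.0.0.0/0 (default, matches everything) -> BORDER2
  208.0.0.0/6 (208.0.0.0 - 211.255.255.255) -> ISP-GW
  208.128.0.0/9 (208.128.0.0 - 208.255.255.255) -> EDGE2
  208.224.0.0/11 (208.224.0.0 - 208.255.255.255) -> CORE-SW1
  208.232.0.0/13 (208.232.0.0 - 208.239.255.255) -> DIST1
  208.238.64.0/18 (208.238.64.0 - 208.238.127.255) -> DIST2
More-specific entries that do NOT match:
  208.238.110.128/30 (208.238.110.128 - 208.238.110.131) does not contain 208.238.110.161
  208.238.110.164/30 (208.238.110.164 - 208.238.110.167) does not contain 208.238.110.161
  208.238.110.32/27 (208.238.110.32 - 208.238.110.63) does not contain 208.238.110.161
  208.238.110.192/26 (208.238.110.192 - 208.238.110.255) does not contain 208.238.110.161
  208.238.32.0/20 (208.238.32.0 - 208.238.47.255) does not contain 208.238.110.161
Longest matching prefix is /18 -> next hop DIST2.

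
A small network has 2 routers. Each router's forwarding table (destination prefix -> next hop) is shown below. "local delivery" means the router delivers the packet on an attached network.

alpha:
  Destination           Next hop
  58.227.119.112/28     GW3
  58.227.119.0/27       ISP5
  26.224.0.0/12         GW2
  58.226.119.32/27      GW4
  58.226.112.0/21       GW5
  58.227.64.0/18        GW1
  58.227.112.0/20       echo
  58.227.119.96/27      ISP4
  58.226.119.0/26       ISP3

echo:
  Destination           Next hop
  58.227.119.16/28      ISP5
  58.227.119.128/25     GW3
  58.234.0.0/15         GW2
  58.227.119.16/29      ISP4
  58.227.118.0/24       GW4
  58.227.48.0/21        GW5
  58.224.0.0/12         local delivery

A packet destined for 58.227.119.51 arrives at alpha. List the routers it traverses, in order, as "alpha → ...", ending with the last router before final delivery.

At alpha: longest match for 58.227.119.51 is 58.227.112.0/20 -> echo
At echo: longest match for 58.227.119.51 is 58.224.0.0/12 -> local delivery

alpha → echo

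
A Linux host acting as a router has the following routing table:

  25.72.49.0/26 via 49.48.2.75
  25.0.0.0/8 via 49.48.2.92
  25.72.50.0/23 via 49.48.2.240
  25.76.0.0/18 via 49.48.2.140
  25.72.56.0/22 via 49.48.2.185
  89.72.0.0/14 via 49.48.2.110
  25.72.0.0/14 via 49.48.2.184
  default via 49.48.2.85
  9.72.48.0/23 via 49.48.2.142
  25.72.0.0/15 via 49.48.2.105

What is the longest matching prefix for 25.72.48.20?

Entries matching 25.72.48.20:
  0.0.0.0/0 (default, matches everything)
  25.0.0.0/8 (25.0.0.0 - 25.255.255.255)
  25.72.0.0/14 (25.72.0.0 - 25.75.255.255)
  25.72.0.0/15 (25.72.0.0 - 25.73.255.255)
Most specific is 25.72.0.0/15.

25.72.0.0/15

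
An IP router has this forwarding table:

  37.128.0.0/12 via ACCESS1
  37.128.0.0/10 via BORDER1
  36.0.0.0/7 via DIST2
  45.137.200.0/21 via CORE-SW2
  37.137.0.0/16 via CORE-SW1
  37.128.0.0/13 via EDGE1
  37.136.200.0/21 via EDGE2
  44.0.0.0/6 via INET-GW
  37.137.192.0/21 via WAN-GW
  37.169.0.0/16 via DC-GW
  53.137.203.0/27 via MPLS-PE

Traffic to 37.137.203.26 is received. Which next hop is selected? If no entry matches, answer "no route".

CORE-SW1

Routes whose prefix contains 37.137.203.26:
  36.0.0.0/7 (36.0.0.0 - 37.255.255.255) -> DIST2
  37.128.0.0/10 (37.128.0.0 - 37.191.255.255) -> BORDER1
  37.128.0.0/12 (37.128.0.0 - 37.143.255.255) -> ACCESS1
  37.137.0.0/16 (37.137.0.0 - 37.137.255.255) -> CORE-SW1
More-specific entries that do NOT match:
  53.137.203.0/27 (53.137.203.0 - 53.137.203.31) does not contain 37.137.203.26
  45.137.200.0/21 (45.137.200.0 - 45.137.207.255) does not contain 37.137.203.26
  37.136.200.0/21 (37.136.200.0 - 37.136.207.255) does not contain 37.137.203.26
  37.137.192.0/21 (37.137.192.0 - 37.137.199.255) does not contain 37.137.203.26
Longest matching prefix is /16 -> next hop CORE-SW1.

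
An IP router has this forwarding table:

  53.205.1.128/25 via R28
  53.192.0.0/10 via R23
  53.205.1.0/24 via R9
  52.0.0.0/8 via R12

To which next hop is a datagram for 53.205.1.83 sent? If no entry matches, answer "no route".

R9

Routes whose prefix contains 53.205.1.83:
  53.192.0.0/10 (53.192.0.0 - 53.255.255.255) -> R23
  53.205.1.0/24 (53.205.1.0 - 53.205.1.255) -> R9
More-specific entries that do NOT match:
  53.205.1.128/25 (53.205.1.128 - 53.205.1.255) does not contain 53.205.1.83
Longest matching prefix is /24 -> next hop R9.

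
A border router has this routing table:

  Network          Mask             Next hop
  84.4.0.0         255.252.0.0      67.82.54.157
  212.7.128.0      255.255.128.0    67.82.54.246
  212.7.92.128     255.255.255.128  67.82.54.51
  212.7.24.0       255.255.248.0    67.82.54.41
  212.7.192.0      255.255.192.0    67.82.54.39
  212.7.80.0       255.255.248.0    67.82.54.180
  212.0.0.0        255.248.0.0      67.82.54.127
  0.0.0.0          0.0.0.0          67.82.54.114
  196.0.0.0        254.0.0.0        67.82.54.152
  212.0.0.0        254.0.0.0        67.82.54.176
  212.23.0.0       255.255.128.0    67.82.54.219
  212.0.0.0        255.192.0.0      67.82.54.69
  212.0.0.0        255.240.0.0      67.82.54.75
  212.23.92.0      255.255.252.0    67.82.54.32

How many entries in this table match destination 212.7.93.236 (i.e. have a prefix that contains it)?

Prefixes containing 212.7.93.236:
  0.0.0.0/0 (default, matches everything)
  212.0.0.0/7 (212.0.0.0 - 213.255.255.255)
  212.0.0.0/10 (212.0.0.0 - 212.63.255.255)
  212.0.0.0/12 (212.0.0.0 - 212.15.255.255)
  212.0.0.0/13 (212.0.0.0 - 212.7.255.255)
Total matching entries: 5.

5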